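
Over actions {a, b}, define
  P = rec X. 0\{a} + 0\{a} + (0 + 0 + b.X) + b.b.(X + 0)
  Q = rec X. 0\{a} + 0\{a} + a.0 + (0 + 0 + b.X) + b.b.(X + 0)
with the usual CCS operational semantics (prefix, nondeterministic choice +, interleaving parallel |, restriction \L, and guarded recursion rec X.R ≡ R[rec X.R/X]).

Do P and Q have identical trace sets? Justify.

trace-distinct — witness ⟨a⟩

Reachable graph of P (3 states):
  m0 = rec X. 0\{a} + 0\{a} + (0 + 0 + b.X) + b.b.(X + 0) ⊢ --b--▸ m0, --b--▸ m1
  m1 = b.((rec X. 0\{a} + 0\{a} + (0 + 0 + b.X) + b.b.(X + 0)) + 0) ⊢ --b--▸ m2
  m2 = (rec X. 0\{a} + 0\{a} + (0 + 0 + b.X) + b.b.(X + 0)) + 0 ⊢ --b--▸ m0, --b--▸ m1
Reachable graph of Q (4 states):
  n0 = rec X. 0\{a} + 0\{a} + a.0 + (0 + 0 + b.X) + b.b.(X + 0) ⊢ --a--▸ n1, --b--▸ n0, --b--▸ n2
  n1 = 0 ⊢ stopped
  n2 = b.((rec X. 0\{a} + 0\{a} + a.0 + (0 + 0 + b.X) + b.b.(X + 0)) + 0) ⊢ --b--▸ n3
  n3 = (rec X. 0\{a} + 0\{a} + a.0 + (0 + 0 + b.X) + b.b.(X + 0)) + 0 ⊢ --a--▸ n1, --b--▸ n0, --b--▸ n2
Trace ⟨a⟩ through Q, begin at {n0}:
  step 1 (a): {n1}
  Q completes σ.
Trace ⟨a⟩ through P, begin at {m0}:
  step 1 (a): ∅ (P stuck)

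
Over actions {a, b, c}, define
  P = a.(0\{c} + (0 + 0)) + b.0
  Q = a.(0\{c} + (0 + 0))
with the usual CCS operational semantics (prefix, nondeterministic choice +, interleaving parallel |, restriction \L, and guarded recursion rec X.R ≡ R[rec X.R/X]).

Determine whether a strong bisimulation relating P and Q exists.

NO

Reachable graph of P (3 states):
  m0 = a.(0\{c} + (0 + 0)) + b.0 → --a--▸ m1, --b--▸ m2
  m1 = 0\{c} + (0 + 0) → (no moves)
  m2 = 0 → (no moves)
Reachable graph of Q (2 states):
  n0 = a.(0\{c} + (0 + 0)) → --a--▸ n1
  n1 = 0\{c} + (0 + 0) → (no moves)
Bisimilarity quotient blocks:
  B0 = {m0}
  B1 = {m1, m2, n1}
  B2 = {n0}
m0 ∈ B0, n0 ∈ B2 → different blocks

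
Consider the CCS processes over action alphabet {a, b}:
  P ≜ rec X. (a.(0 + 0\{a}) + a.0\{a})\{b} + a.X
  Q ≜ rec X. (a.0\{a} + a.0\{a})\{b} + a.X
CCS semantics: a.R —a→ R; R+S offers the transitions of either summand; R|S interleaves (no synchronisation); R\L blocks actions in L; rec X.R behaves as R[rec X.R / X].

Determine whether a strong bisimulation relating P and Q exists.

P's transition system — 3 states:
  u0 = rec X. (a.(0 + 0\{a}) + a.0\{a})\{b} + a.X ⊢ =a=> u0, =a=> u1, =a=> u2
  u1 = (0 + 0\{a})\{b} ⊢ ·
  u2 = 0\{a}\{b} ⊢ ·
Q's transition system — 2 states:
  v0 = rec X. (a.0\{a} + a.0\{a})\{b} + a.X ⊢ =a=> v0, =a=> v1
  v1 = 0\{a}\{b} ⊢ ·
Partition-refinement fixed point:
  B0 = {u0, v0}
  B1 = {u1, u2, v1}
u0 ∈ B0, v0 ∈ B0 → same block

YES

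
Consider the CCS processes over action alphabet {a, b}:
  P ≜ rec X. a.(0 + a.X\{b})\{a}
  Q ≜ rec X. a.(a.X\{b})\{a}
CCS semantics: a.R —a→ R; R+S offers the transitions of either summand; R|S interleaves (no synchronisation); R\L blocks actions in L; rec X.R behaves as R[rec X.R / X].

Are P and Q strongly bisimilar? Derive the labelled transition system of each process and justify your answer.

Reachable graph of P (2 states):
  p0 = rec X. a.(0 + a.X\{b})\{a} ⊢ =a=> p1
  p1 = (0 + a.(rec X. a.(0 + a.X\{b})\{a})\{b})\{a} ⊢ ·
Reachable graph of Q (2 states):
  q0 = rec X. a.(a.X\{b})\{a} ⊢ =a=> q1
  q1 = (a.(rec X. a.(a.X\{b})\{a})\{b})\{a} ⊢ ·
Coarsest stable partition (strong bisimilarity classes):
  B0 = {p0, q0}
  B1 = {p1, q1}
p0 ∈ B0, q0 ∈ B0 → same block

YES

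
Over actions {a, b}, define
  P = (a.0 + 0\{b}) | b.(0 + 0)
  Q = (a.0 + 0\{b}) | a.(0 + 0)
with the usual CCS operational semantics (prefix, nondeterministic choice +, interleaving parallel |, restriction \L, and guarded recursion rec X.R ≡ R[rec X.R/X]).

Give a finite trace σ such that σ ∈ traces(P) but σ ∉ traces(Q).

b

Reachable graph of P (4 states):
  m0 = (a.0 + 0\{b}) | b.(0 + 0) :: =a=> m1, =b=> m2
  m1 = 0 | b.(0 + 0) :: =b=> m3
  m2 = (a.0 + 0\{b}) | (0 + 0) :: =a=> m3
  m3 = 0 | (0 + 0) :: ∅
Reachable graph of Q (4 states):
  n0 = (a.0 + 0\{b}) | a.(0 + 0) :: =a=> n1, =a=> n2
  n1 = (a.0 + 0\{b}) | (0 + 0) :: =a=> n3
  n2 = 0 | a.(0 + 0) :: =a=> n3
  n3 = 0 | (0 + 0) :: ∅
Run σ = ⟨b⟩ on P: start {m0}
  [1] b ⇒ {m2}
  P completes σ.
Run σ = ⟨b⟩ on Q: start {n0}
  [1] b ⇒ ∅ (Q stuck)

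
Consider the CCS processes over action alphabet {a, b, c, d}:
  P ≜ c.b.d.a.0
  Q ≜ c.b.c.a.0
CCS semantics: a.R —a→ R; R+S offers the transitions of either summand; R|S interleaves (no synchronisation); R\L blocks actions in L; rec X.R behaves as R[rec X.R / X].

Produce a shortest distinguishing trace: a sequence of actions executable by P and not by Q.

cbd

P's transition system — 5 states:
  m0 = c.b.d.a.0 → ··c··> m1
  m1 = b.d.a.0 → ··b··> m2
  m2 = d.a.0 → ··d··> m3
  m3 = a.0 → ··a··> m4
  m4 = 0 → deadlocked
Q's transition system — 5 states:
  n0 = c.b.c.a.0 → ··c··> n1
  n1 = b.c.a.0 → ··b··> n2
  n2 = c.a.0 → ··c··> n3
  n3 = a.0 → ··a··> n4
  n4 = 0 → deadlocked
Trace ⟨cbd⟩ through P, begin at {m0}:
  [1] c ⇒ {m1}
  [2] b ⇒ {m2}
  [3] d ⇒ {m3}
  ✓ P
Trace ⟨cbd⟩ through Q, begin at {n0}:
  [1] c ⇒ {n1}
  [2] b ⇒ {n2}
  [3] d ⇒ no successor for Q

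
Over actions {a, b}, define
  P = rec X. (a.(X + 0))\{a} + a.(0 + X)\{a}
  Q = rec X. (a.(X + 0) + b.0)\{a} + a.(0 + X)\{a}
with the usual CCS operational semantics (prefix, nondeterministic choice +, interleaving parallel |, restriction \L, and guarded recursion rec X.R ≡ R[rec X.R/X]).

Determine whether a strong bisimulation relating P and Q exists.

Reachable graph of P (2 states):
  p0 = rec X. (a.(X + 0))\{a} + a.(0 + X)\{a} → =a=> p1
  p1 = (0 + (rec X. (a.(X + 0))\{a} + a.(0 + X)\{a}))\{a} → stopped
Reachable graph of Q (4 states):
  q0 = rec X. (a.(X + 0) + b.0)\{a} + a.(0 + X)\{a} → =a=> q1, =b=> q2
  q1 = (0 + (rec X. (a.(X + 0) + b.0)\{a} + a.(0 + X)\{a}))\{a} → =b=> q3
  q2 = 0\{a} → stopped
  q3 = 0\{a}\{a} → stopped
Bisimilarity quotient blocks:
  B0 = {p0}
  B1 = {p1, q2, q3}
  B2 = {q0}
  B3 = {q1}
p0 ∈ B0, q0 ∈ B2 → different blocks

NO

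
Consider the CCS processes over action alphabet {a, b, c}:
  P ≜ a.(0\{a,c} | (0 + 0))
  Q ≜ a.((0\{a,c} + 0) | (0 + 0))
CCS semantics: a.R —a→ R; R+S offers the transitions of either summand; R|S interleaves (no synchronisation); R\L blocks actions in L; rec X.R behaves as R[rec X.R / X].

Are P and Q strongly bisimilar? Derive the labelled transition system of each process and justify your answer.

Reachable graph of P (2 states):
  u0 = a.(0\{a,c} | (0 + 0)) | -a-> u1
  u1 = 0\{a,c} | (0 + 0) | ·
Reachable graph of Q (2 states):
  v0 = a.((0\{a,c} + 0) | (0 + 0)) | -a-> v1
  v1 = (0\{a,c} + 0) | (0 + 0) | ·
Partition-refinement fixed point:
  B0 = {u0, v0}
  B1 = {u1, v1}
u0 ∈ B0, v0 ∈ B0 → same block

P ~ Q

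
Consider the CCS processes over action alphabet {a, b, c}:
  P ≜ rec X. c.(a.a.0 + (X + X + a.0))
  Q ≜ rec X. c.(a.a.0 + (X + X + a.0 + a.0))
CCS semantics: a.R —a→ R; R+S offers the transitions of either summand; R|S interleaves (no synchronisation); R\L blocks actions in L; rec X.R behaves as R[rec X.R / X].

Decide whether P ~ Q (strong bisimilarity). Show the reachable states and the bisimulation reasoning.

YES

Reachable graph of P (4 states):
  s0 = rec X. c.(a.a.0 + (X + X + a.0)) | -c-> s1
  s1 = a.a.0 + ((rec X. c.(a.a.0 + (X + X + a.0))) + (rec X. c.(a.a.0 + (X + X + a.0))) + a.0) | -a-> s2, -a-> s3, -c-> s1
  s2 = 0 | (no moves)
  s3 = a.0 | -a-> s2
Reachable graph of Q (4 states):
  t0 = rec X. c.(a.a.0 + (X + X + a.0 + a.0)) | -c-> t1
  t1 = a.a.0 + ((rec X. c.(a.a.0 + (X + X + a.0 + a.0))) + (rec X. c.(a.a.0 + (X + X + a.0 + a.0))) + a.0 + a.0) | -a-> t2, -a-> t3, -c-> t1
  t2 = 0 | (no moves)
  t3 = a.0 | -a-> t2
Coarsest stable partition (strong bisimilarity classes):
  B0 = {s0, t0}
  B1 = {s1, t1}
  B2 = {s2, t2}
  B3 = {s3, t3}
s0 ∈ B0, t0 ∈ B0 → same block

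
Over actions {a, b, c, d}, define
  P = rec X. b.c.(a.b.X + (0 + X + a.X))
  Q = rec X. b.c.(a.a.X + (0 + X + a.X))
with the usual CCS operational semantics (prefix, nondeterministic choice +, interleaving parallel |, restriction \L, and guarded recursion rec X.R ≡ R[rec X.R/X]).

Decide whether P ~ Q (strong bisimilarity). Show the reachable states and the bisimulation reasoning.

Reachable graph of P (4 states):
  m0 = rec X. b.c.(a.b.X + (0 + X + a.X)) :: =b=> m1
  m1 = c.(a.b.(rec X. b.c.(a.b.X + (0 + X + a.X))) + (0 + (rec X. b.c.(a.b.X + (0 + X + a.X))) + a.(rec X. b.c.(a.b.X + (0 + X + a.X))))) :: =c=> m2
  m2 = a.b.(rec X. b.c.(a.b.X + (0 + X + a.X))) + (0 + (rec X. b.c.(a.b.X + (0 + X + a.X))) + a.(rec X. b.c.(a.b.X + (0 + X + a.X)))) :: =a=> m0, =a=> m3, =b=> m1
  m3 = b.(rec X. b.c.(a.b.X + (0 + X + a.X))) :: =b=> m0
Reachable graph of Q (4 states):
  n0 = rec X. b.c.(a.a.X + (0 + X + a.X)) :: =b=> n1
  n1 = c.(a.a.(rec X. b.c.(a.a.X + (0 + X + a.X))) + (0 + (rec X. b.c.(a.a.X + (0 + X + a.X))) + a.(rec X. b.c.(a.a.X + (0 + X + a.X))))) :: =c=> n2
  n2 = a.a.(rec X. b.c.(a.a.X + (0 + X + a.X))) + (0 + (rec X. b.c.(a.a.X + (0 + X + a.X))) + a.(rec X. b.c.(a.a.X + (0 + X + a.X)))) :: =a=> n0, =a=> n3, =b=> n1
  n3 = a.(rec X. b.c.(a.a.X + (0 + X + a.X))) :: =a=> n0
Bisimilarity quotient blocks:
  B0 = {m0}
  B1 = {m1}
  B2 = {m2}
  B3 = {m3}
  B4 = {n0}
  B5 = {n1}
  B6 = {n2}
  B7 = {n3}
m0 ∈ B0, n0 ∈ B4 → different blocks

NO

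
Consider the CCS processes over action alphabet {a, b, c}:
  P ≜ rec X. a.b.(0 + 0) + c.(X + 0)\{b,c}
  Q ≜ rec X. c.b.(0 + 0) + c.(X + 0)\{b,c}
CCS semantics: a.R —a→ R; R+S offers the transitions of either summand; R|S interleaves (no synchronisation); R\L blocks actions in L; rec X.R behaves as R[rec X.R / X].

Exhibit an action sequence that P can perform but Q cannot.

a

Reachable graph of P (5 states):
  m0 = rec X. a.b.(0 + 0) + c.(X + 0)\{b,c} → --a--▸ m1, --c--▸ m2
  m1 = b.(0 + 0) → --b--▸ m3
  m2 = ((rec X. a.b.(0 + 0) + c.(X + 0)\{b,c}) + 0)\{b,c} → --a--▸ m4
  m3 = 0 + 0 → deadlocked
  m4 = (b.(0 + 0))\{b,c} → deadlocked
Reachable graph of Q (4 states):
  n0 = rec X. c.b.(0 + 0) + c.(X + 0)\{b,c} → --c--▸ n1, --c--▸ n2
  n1 = ((rec X. c.b.(0 + 0) + c.(X + 0)\{b,c}) + 0)\{b,c} → deadlocked
  n2 = b.(0 + 0) → --b--▸ n3
  n3 = 0 + 0 → deadlocked
Executing a from P (initial set {m0}):
  after a @ step 1: {m1}
  — P admits the full trace.
Executing a from Q (initial set {n0}):
  after a @ step 1: no successor for Q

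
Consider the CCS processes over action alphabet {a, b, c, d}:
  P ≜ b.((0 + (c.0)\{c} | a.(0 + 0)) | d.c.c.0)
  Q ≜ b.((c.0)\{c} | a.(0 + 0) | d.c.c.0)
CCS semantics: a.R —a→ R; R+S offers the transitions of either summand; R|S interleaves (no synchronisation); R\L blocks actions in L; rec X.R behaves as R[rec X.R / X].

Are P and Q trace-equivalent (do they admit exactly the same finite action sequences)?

LTS(P): 9 reachable states
  u0 = b.((0 + (c.0)\{c} | a.(0 + 0)) | d.c.c.0) ⊢ ··b··> u1
  u1 = (0 + (c.0)\{c} | a.(0 + 0)) | d.c.c.0 ⊢ ··a··> u2, ··d··> u3
  u2 = (c.0)\{c} | (0 + 0) | d.c.c.0 ⊢ ··d··> u4
  u3 = (0 + (c.0)\{c} | a.(0 + 0)) | c.c.0 ⊢ ··a··> u4, ··c··> u5
  u4 = (c.0)\{c} | (0 + 0) | c.c.0 ⊢ ··c··> u6
  u5 = (0 + (c.0)\{c} | a.(0 + 0)) | c.0 ⊢ ··a··> u6, ··c··> u7
  u6 = (c.0)\{c} | (0 + 0) | c.0 ⊢ ··c··> u8
  u7 = (0 + (c.0)\{c} | a.(0 + 0)) | 0 ⊢ ··a··> u8
  u8 = (c.0)\{c} | (0 + 0) | 0 ⊢ stopped
LTS(Q): 9 reachable states
  v0 = b.((c.0)\{c} | a.(0 + 0) | d.c.c.0) ⊢ ··b··> v1
  v1 = (c.0)\{c} | a.(0 + 0) | d.c.c.0 ⊢ ··a··> v2, ··d··> v3
  v2 = (c.0)\{c} | (0 + 0) | d.c.c.0 ⊢ ··d··> v4
  v3 = (c.0)\{c} | a.(0 + 0) | c.c.0 ⊢ ··a··> v4, ··c··> v5
  v4 = (c.0)\{c} | (0 + 0) | c.c.0 ⊢ ··c··> v6
  v5 = (c.0)\{c} | a.(0 + 0) | c.0 ⊢ ··a··> v6, ··c··> v7
  v6 = (c.0)\{c} | (0 + 0) | c.0 ⊢ ··c··> v8
  v7 = (c.0)\{c} | a.(0 + 0) | 0 ⊢ ··a··> v8
  v8 = (c.0)\{c} | (0 + 0) | 0 ⊢ stopped
Bisimilarity quotient blocks:
  B0 = {u0, v0}
  B1 = {u1, v1}
  B2 = {u2, v2}
  B3 = {u4, v4}
  B4 = {u6, v6}
  B5 = {u8, v8}
  B6 = {u3, v3}
  B7 = {u5, v5}
  B8 = {u7, v7}
u0 ∈ B0, v0 ∈ B0 → same block
Bisimilar ⇒ trace-equivalent.

traces(P) = traces(Q)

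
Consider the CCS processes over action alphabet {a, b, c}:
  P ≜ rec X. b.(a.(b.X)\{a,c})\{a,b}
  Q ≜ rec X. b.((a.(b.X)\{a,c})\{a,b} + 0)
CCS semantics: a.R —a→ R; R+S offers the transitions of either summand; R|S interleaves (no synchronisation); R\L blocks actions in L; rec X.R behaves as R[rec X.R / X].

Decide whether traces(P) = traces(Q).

trace-equivalent

P's transition system — 2 states:
  m0 = rec X. b.(a.(b.X)\{a,c})\{a,b} → -b-> m1
  m1 = (a.(b.(rec X. b.(a.(b.X)\{a,c})\{a,b}))\{a,c})\{a,b} → ·
Q's transition system — 2 states:
  n0 = rec X. b.((a.(b.X)\{a,c})\{a,b} + 0) → -b-> n1
  n1 = (a.(b.(rec X. b.((a.(b.X)\{a,c})\{a,b} + 0)))\{a,c})\{a,b} + 0 → ·
Bisimilarity quotient blocks:
  B0 = {m0, n0}
  B1 = {m1, n1}
m0 ∈ B0, n0 ∈ B0 → same block
Bisimilar ⇒ trace-equivalent.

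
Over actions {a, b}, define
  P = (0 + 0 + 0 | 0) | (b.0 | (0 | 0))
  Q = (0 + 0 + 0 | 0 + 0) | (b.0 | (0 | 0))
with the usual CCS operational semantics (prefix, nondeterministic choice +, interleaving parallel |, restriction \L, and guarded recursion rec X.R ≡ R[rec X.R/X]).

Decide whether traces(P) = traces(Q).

YES

LTS(P): 2 reachable states
  m0 = (0 + 0 + 0 | 0) | (b.0 | (0 | 0)) has moves -b-> m1
  m1 = (0 + 0 + 0 | 0) | (0 | (0 | 0)) has moves stopped
LTS(Q): 2 reachable states
  n0 = (0 + 0 + 0 | 0 + 0) | (b.0 | (0 | 0)) has moves -b-> n1
  n1 = (0 + 0 + 0 | 0 + 0) | (0 | (0 | 0)) has moves stopped
Bisimilarity quotient blocks:
  B0 = {m0, n0}
  B1 = {m1, n1}
m0 ∈ B0, n0 ∈ B0 → same block
Bisimilar ⇒ trace-equivalent.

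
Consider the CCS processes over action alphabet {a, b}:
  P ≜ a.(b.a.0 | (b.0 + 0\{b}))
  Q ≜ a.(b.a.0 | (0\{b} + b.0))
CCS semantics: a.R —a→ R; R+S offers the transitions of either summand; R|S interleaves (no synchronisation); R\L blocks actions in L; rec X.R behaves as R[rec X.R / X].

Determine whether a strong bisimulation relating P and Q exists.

P ~ Q

P's transition system — 7 states:
  u0 = a.(b.a.0 | (b.0 + 0\{b})) has moves ··a··> u1
  u1 = b.a.0 | (b.0 + 0\{b}) has moves ··b··> u2, ··b··> u3
  u2 = a.0 | (b.0 + 0\{b}) has moves ··a··> u4, ··b··> u5
  u3 = b.a.0 | 0 has moves ··b··> u5
  u4 = 0 | (b.0 + 0\{b}) has moves ··b··> u6
  u5 = a.0 | 0 has moves ··a··> u6
  u6 = 0 | 0 has moves deadlocked
Q's transition system — 7 states:
  v0 = a.(b.a.0 | (0\{b} + b.0)) has moves ··a··> v1
  v1 = b.a.0 | (0\{b} + b.0) has moves ··b··> v2, ··b··> v3
  v2 = a.0 | (0\{b} + b.0) has moves ··a··> v4, ··b··> v5
  v3 = b.a.0 | 0 has moves ··b··> v5
  v4 = 0 | (0\{b} + b.0) has moves ··b··> v6
  v5 = a.0 | 0 has moves ··a··> v6
  v6 = 0 | 0 has moves deadlocked
Coarsest stable partition (strong bisimilarity classes):
  B0 = {u0, v0}
  B1 = {u1, v1}
  B2 = {u2, v2}
  B3 = {u5, v5}
  B4 = {u6, v6}
  B5 = {u4, v4}
  B6 = {u3, v3}
u0 ∈ B0, v0 ∈ B0 → same block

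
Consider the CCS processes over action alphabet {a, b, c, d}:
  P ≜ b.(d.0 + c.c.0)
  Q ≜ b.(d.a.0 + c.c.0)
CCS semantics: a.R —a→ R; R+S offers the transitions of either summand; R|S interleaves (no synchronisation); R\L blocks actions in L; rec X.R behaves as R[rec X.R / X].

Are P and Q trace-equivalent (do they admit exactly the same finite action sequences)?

NO — witness ⟨bda⟩

P's transition system — 4 states:
  m0 = b.(d.0 + c.c.0) :: -b-> m1
  m1 = d.0 + c.c.0 :: -c-> m2, -d-> m3
  m2 = c.0 :: -c-> m3
  m3 = 0 :: stopped
Q's transition system — 5 states:
  n0 = b.(d.a.0 + c.c.0) :: -b-> n1
  n1 = d.a.0 + c.c.0 :: -c-> n2, -d-> n3
  n2 = c.0 :: -c-> n4
  n3 = a.0 :: -a-> n4
  n4 = 0 :: stopped
Trace ⟨bda⟩ through Q, begin at {n0}:
  [1] b ⇒ {n1}
  [2] d ⇒ {n3}
  [3] a ⇒ {n4}
  Q completes σ.
Trace ⟨bda⟩ through P, begin at {m0}:
  [1] b ⇒ {m1}
  [2] d ⇒ {m3}
  [3] a ⇒ ∅  — P cannot continue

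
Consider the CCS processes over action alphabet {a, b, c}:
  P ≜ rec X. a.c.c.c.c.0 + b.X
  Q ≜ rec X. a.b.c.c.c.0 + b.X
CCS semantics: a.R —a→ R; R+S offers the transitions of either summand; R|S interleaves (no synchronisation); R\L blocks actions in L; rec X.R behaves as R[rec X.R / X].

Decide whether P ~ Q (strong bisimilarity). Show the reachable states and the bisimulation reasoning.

LTS(P): 6 reachable states
  p0 = rec X. a.c.c.c.c.0 + b.X | =a=> p1, =b=> p0
  p1 = c.c.c.c.0 | =c=> p2
  p2 = c.c.c.0 | =c=> p3
  p3 = c.c.0 | =c=> p4
  p4 = c.0 | =c=> p5
  p5 = 0 | stopped
LTS(Q): 6 reachable states
  q0 = rec X. a.b.c.c.c.0 + b.X | =a=> q1, =b=> q0
  q1 = b.c.c.c.0 | =b=> q2
  q2 = c.c.c.0 | =c=> q3
  q3 = c.c.0 | =c=> q4
  q4 = c.0 | =c=> q5
  q5 = 0 | stopped
Partition-refinement fixed point:
  B0 = {p0}
  B1 = {p1}
  B2 = {p2, q2}
  B3 = {p3, q3}
  B4 = {p4, q4}
  B5 = {p5, q5}
  B6 = {q0}
  B7 = {q1}
p0 ∈ B0, q0 ∈ B6 → different blocks

P ≁ Q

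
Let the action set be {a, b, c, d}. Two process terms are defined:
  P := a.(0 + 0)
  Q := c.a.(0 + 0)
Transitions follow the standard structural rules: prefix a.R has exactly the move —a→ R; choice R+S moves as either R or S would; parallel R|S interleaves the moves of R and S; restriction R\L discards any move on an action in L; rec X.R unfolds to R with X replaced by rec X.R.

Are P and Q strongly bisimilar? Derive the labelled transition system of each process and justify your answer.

P ≁ Q

Reachable graph of P (2 states):
  u0 = a.(0 + 0) → ··a··> u1
  u1 = 0 + 0 → deadlocked
Reachable graph of Q (3 states):
  v0 = c.a.(0 + 0) → ··c··> v1
  v1 = a.(0 + 0) → ··a··> v2
  v2 = 0 + 0 → deadlocked
Partition-refinement fixed point:
  B0 = {u0, v1}
  B1 = {u1, v2}
  B2 = {v0}
u0 ∈ B0, v0 ∈ B2 → different blocks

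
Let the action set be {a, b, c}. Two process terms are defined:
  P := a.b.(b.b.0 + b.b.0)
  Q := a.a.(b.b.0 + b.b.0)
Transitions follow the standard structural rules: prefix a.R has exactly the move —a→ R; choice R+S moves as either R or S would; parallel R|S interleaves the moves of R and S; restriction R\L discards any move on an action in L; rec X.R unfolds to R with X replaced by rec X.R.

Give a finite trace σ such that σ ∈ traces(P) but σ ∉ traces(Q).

LTS(P): 5 reachable states
  m0 = a.b.(b.b.0 + b.b.0) :: ··a··> m1
  m1 = b.(b.b.0 + b.b.0) :: ··b··> m2
  m2 = b.b.0 + b.b.0 :: ··b··> m3
  m3 = b.0 :: ··b··> m4
  m4 = 0 :: stopped
LTS(Q): 5 reachable states
  n0 = a.a.(b.b.0 + b.b.0) :: ··a··> n1
  n1 = a.(b.b.0 + b.b.0) :: ··a··> n2
  n2 = b.b.0 + b.b.0 :: ··b··> n3
  n3 = b.0 :: ··b··> n4
  n4 = 0 :: stopped
Trace ⟨ab⟩ through P, begin at {m0}:
  step 1 (a): {m1}
  step 2 (b): {m2}
  — P admits the full trace.
Trace ⟨ab⟩ through Q, begin at {n0}:
  step 1 (a): {n1}
  step 2 (b): ∅  — Q cannot continue

ab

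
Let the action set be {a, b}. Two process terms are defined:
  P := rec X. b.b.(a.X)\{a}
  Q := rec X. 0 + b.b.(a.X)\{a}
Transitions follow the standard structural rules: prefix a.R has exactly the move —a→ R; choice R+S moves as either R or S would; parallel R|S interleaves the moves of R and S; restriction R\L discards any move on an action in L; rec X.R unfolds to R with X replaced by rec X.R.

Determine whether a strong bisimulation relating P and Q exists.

P ~ Q

Reachable graph of P (3 states):
  u0 = rec X. b.b.(a.X)\{a} | —b→ u1
  u1 = b.(a.(rec X. b.b.(a.X)\{a}))\{a} | —b→ u2
  u2 = (a.(rec X. b.b.(a.X)\{a}))\{a} | ∅
Reachable graph of Q (3 states):
  v0 = rec X. 0 + b.b.(a.X)\{a} | —b→ v1
  v1 = b.(a.(rec X. 0 + b.b.(a.X)\{a}))\{a} | —b→ v2
  v2 = (a.(rec X. 0 + b.b.(a.X)\{a}))\{a} | ∅
Partition-refinement fixed point:
  B0 = {u0, v0}
  B1 = {u1, v1}
  B2 = {u2, v2}
u0 ∈ B0, v0 ∈ B0 → same block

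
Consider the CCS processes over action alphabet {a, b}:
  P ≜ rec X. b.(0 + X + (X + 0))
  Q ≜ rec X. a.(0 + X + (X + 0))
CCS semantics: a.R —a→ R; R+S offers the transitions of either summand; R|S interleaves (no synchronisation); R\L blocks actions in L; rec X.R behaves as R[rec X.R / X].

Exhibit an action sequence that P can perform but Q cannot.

b

Reachable graph of P (2 states):
  p0 = rec X. b.(0 + X + (X + 0)) → —b→ p1
  p1 = 0 + (rec X. b.(0 + X + (X + 0))) + ((rec X. b.(0 + X + (X + 0))) + 0) → —b→ p1
Reachable graph of Q (2 states):
  q0 = rec X. a.(0 + X + (X + 0)) → —a→ q1
  q1 = 0 + (rec X. a.(0 + X + (X + 0))) + ((rec X. a.(0 + X + (X + 0))) + 0) → —a→ q1
Run σ = ⟨b⟩ on P: start {p0}
  [1] b ⇒ {p1}
  ✓ P
Run σ = ⟨b⟩ on Q: start {q0}
  [1] b ⇒ ∅  — Q cannot continue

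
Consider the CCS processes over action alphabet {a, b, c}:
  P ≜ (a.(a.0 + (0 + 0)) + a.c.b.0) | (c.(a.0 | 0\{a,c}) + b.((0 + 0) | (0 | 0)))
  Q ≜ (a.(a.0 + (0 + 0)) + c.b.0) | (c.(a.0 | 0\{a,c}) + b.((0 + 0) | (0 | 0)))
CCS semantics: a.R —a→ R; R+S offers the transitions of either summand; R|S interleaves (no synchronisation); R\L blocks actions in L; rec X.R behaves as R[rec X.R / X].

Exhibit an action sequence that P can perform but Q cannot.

abc

P's transition system — 20 states:
  p0 = (a.(a.0 + (0 + 0)) + a.c.b.0) | (c.(a.0 | 0\{a,c}) + b.((0 + 0) | (0 | 0))) ⊢ =a=> p1, =a=> p2, =b=> p3, =c=> p4
  p1 = (a.0 + (0 + 0)) | (c.(a.0 | 0\{a,c}) + b.((0 + 0) | (0 | 0))) ⊢ =a=> p5, =b=> p6, =c=> p7
  p2 = c.b.0 | (c.(a.0 | 0\{a,c}) + b.((0 + 0) | (0 | 0))) ⊢ =b=> p8, =c=> p10, =c=> p9
  p3 = (a.(a.0 + (0 + 0)) + a.c.b.0) | ((0 + 0) | (0 | 0)) ⊢ =a=> p6, =a=> p8
  p4 = (a.(a.0 + (0 + 0)) + a.c.b.0) | (a.0 | 0\{a,c}) ⊢ =a=> p10, =a=> p11, =a=> p7
  p5 = 0 | (c.(a.0 | 0\{a,c}) + b.((0 + 0) | (0 | 0))) ⊢ =b=> p12, =c=> p13
  p6 = (a.0 + (0 + 0)) | ((0 + 0) | (0 | 0)) ⊢ =a=> p12
  p7 = (a.0 + (0 + 0)) | (a.0 | 0\{a,c}) ⊢ =a=> p13, =a=> p14
  p8 = c.b.0 | ((0 + 0) | (0 | 0)) ⊢ =c=> p15
  p9 = b.0 | (c.(a.0 | 0\{a,c}) + b.((0 + 0) | (0 | 0))) ⊢ =b=> p15, =b=> p5, =c=> p16
  p10 = c.b.0 | (a.0 | 0\{a,c}) ⊢ =a=> p17, =c=> p16
  p11 = (a.(a.0 + (0 + 0)) + a.c.b.0) | (0 | 0\{a,c}) ⊢ =a=> p14, =a=> p17
  p12 = 0 | ((0 + 0) | (0 | 0)) ⊢ ∅
  p13 = 0 | (a.0 | 0\{a,c}) ⊢ =a=> p18
  p14 = (a.0 + (0 + 0)) | (0 | 0\{a,c}) ⊢ =a=> p18
  p15 = b.0 | ((0 + 0) | (0 | 0)) ⊢ =b=> p12
  p16 = b.0 | (a.0 | 0\{a,c}) ⊢ =a=> p19, =b=> p13
  p17 = c.b.0 | (0 | 0\{a,c}) ⊢ =c=> p19
  p18 = 0 | (0 | 0\{a,c}) ⊢ ∅
  p19 = b.0 | (0 | 0\{a,c}) ⊢ =b=> p18
Q's transition system — 16 states:
  q0 = (a.(a.0 + (0 + 0)) + c.b.0) | (c.(a.0 | 0\{a,c}) + b.((0 + 0) | (0 | 0))) ⊢ =a=> q1, =b=> q2, =c=> q3, =c=> q4
  q1 = (a.0 + (0 + 0)) | (c.(a.0 | 0\{a,c}) + b.((0 + 0) | (0 | 0))) ⊢ =a=> q5, =b=> q6, =c=> q7
  q2 = (a.(a.0 + (0 + 0)) + c.b.0) | ((0 + 0) | (0 | 0)) ⊢ =a=> q6, =c=> q8
  q3 = (a.(a.0 + (0 + 0)) + c.b.0) | (a.0 | 0\{a,c}) ⊢ =a=> q7, =a=> q9, =c=> q10
  q4 = b.0 | (c.(a.0 | 0\{a,c}) + b.((0 + 0) | (0 | 0))) ⊢ =b=> q5, =b=> q8, =c=> q10
  q5 = 0 | (c.(a.0 | 0\{a,c}) + b.((0 + 0) | (0 | 0))) ⊢ =b=> q11, =c=> q12
  q6 = (a.0 + (0 + 0)) | ((0 + 0) | (0 | 0)) ⊢ =a=> q11
  q7 = (a.0 + (0 + 0)) | (a.0 | 0\{a,c}) ⊢ =a=> q12, =a=> q13
  q8 = b.0 | ((0 + 0) | (0 | 0)) ⊢ =b=> q11
  q9 = (a.(a.0 + (0 + 0)) + c.b.0) | (0 | 0\{a,c}) ⊢ =a=> q13, =c=> q14
  q10 = b.0 | (a.0 | 0\{a,c}) ⊢ =a=> q14, =b=> q12
  q11 = 0 | ((0 + 0) | (0 | 0)) ⊢ ∅
  q12 = 0 | (a.0 | 0\{a,c}) ⊢ =a=> q15
  q13 = (a.0 + (0 + 0)) | (0 | 0\{a,c}) ⊢ =a=> q15
  q14 = b.0 | (0 | 0\{a,c}) ⊢ =b=> q15
  q15 = 0 | (0 | 0\{a,c}) ⊢ ∅
Trace ⟨abc⟩ through P, begin at {p0}:
  after a @ step 1: {p1, p2}
  after b @ step 2: {p6, p8}
  after c @ step 3: {p15}
  ✓ P
Trace ⟨abc⟩ through Q, begin at {q0}:
  after a @ step 1: {q1}
  after b @ step 2: {q6}
  after c @ step 3: no successor for Q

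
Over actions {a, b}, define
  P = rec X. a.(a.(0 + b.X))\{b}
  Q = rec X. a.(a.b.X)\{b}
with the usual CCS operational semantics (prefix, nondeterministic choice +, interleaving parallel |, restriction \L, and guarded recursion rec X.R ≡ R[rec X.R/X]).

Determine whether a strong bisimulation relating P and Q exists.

bisimilar

P's transition system — 3 states:
  m0 = rec X. a.(a.(0 + b.X))\{b} :: ··a··> m1
  m1 = (a.(0 + b.(rec X. a.(a.(0 + b.X))\{b})))\{b} :: ··a··> m2
  m2 = (0 + b.(rec X. a.(a.(0 + b.X))\{b}))\{b} :: ·
Q's transition system — 3 states:
  n0 = rec X. a.(a.b.X)\{b} :: ··a··> n1
  n1 = (a.b.(rec X. a.(a.b.X)\{b}))\{b} :: ··a··> n2
  n2 = (b.(rec X. a.(a.b.X)\{b}))\{b} :: ·
Coarsest stable partition (strong bisimilarity classes):
  B0 = {m0, n0}
  B1 = {m1, n1}
  B2 = {m2, n2}
m0 ∈ B0, n0 ∈ B0 → same block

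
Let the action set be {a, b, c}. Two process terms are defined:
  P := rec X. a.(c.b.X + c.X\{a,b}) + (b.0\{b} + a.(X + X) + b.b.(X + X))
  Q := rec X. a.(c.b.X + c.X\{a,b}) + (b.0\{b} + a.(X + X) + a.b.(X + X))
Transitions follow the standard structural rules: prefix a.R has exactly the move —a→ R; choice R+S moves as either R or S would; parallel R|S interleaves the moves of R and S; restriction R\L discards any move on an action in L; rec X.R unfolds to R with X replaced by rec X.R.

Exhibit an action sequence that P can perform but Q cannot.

bb

Reachable graph of P (7 states):
  m0 = rec X. a.(c.b.X + c.X\{a,b}) + (b.0\{b} + a.(X + X) + b.b.(X + X)) has moves ··a··> m1, ··a··> m2, ··b··> m3, ··b··> m4
  m1 = (rec X. a.(c.b.X + c.X\{a,b}) + (b.0\{b} + a.(X + X) + b.b.(X + X))) + (rec X. a.(c.b.X + c.X\{a,b}) + (b.0\{b} + a.(X + X) + b.b.(X + X))) has moves ··a··> m1, ··a··> m2, ··b··> m3, ··b··> m4
  m2 = c.b.(rec X. a.(c.b.X + c.X\{a,b}) + (b.0\{b} + a.(X + X) + b.b.(X + X))) + c.(rec X. a.(c.b.X + c.X\{a,b}) + (b.0\{b} + a.(X + X) + b.b.(X + X)))\{a,b} has moves ··c··> m5, ··c··> m6
  m3 = 0\{b} has moves ∅
  m4 = b.((rec X. a.(c.b.X + c.X\{a,b}) + (b.0\{b} + a.(X + X) + b.b.(X + X))) + (rec X. a.(c.b.X + c.X\{a,b}) + (b.0\{b} + a.(X + X) + b.b.(X + X)))) has moves ··b··> m1
  m5 = (rec X. a.(c.b.X + c.X\{a,b}) + (b.0\{b} + a.(X + X) + b.b.(X + X)))\{a,b} has moves ∅
  m6 = b.(rec X. a.(c.b.X + c.X\{a,b}) + (b.0\{b} + a.(X + X) + b.b.(X + X))) has moves ··b··> m0
Reachable graph of Q (7 states):
  n0 = rec X. a.(c.b.X + c.X\{a,b}) + (b.0\{b} + a.(X + X) + a.b.(X + X)) has moves ··a··> n1, ··a··> n2, ··a··> n3, ··b··> n4
  n1 = (rec X. a.(c.b.X + c.X\{a,b}) + (b.0\{b} + a.(X + X) + a.b.(X + X))) + (rec X. a.(c.b.X + c.X\{a,b}) + (b.0\{b} + a.(X + X) + a.b.(X + X))) has moves ··a··> n1, ··a··> n2, ··a··> n3, ··b··> n4
  n2 = b.((rec X. a.(c.b.X + c.X\{a,b}) + (b.0\{b} + a.(X + X) + a.b.(X + X))) + (rec X. a.(c.b.X + c.X\{a,b}) + (b.0\{b} + a.(X + X) + a.b.(X + X)))) has moves ··b··> n1
  n3 = c.b.(rec X. a.(c.b.X + c.X\{a,b}) + (b.0\{b} + a.(X + X) + a.b.(X + X))) + c.(rec X. a.(c.b.X + c.X\{a,b}) + (b.0\{b} + a.(X + X) + a.b.(X + X)))\{a,b} has moves ··c··> n5, ··c··> n6
  n4 = 0\{b} has moves ∅
  n5 = (rec X. a.(c.b.X + c.X\{a,b}) + (b.0\{b} + a.(X + X) + a.b.(X + X)))\{a,b} has moves ∅
  n6 = b.(rec X. a.(c.b.X + c.X\{a,b}) + (b.0\{b} + a.(X + X) + a.b.(X + X))) has moves ··b··> n0
Trace ⟨bb⟩ through P, begin at {m0}:
  step 1 (b): {m3, m4}
  step 2 (b): {m1}
  ✓ P
Trace ⟨bb⟩ through Q, begin at {n0}:
  step 1 (b): {n4}
  step 2 (b): no successor for Q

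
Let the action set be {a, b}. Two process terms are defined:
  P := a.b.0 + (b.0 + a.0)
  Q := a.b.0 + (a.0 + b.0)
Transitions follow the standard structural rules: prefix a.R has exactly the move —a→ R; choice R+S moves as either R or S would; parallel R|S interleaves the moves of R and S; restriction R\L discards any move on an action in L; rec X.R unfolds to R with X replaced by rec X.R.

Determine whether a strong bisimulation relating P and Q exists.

P ~ Q

Reachable graph of P (3 states):
  p0 = a.b.0 + (b.0 + a.0) ⊢ —a→ p1, —a→ p2, —b→ p1
  p1 = 0 ⊢ deadlocked
  p2 = b.0 ⊢ —b→ p1
Reachable graph of Q (3 states):
  q0 = a.b.0 + (a.0 + b.0) ⊢ —a→ q1, —a→ q2, —b→ q1
  q1 = 0 ⊢ deadlocked
  q2 = b.0 ⊢ —b→ q1
Partition-refinement fixed point:
  B0 = {p0, q0}
  B1 = {p2, q2}
  B2 = {p1, q1}
p0 ∈ B0, q0 ∈ B0 → same block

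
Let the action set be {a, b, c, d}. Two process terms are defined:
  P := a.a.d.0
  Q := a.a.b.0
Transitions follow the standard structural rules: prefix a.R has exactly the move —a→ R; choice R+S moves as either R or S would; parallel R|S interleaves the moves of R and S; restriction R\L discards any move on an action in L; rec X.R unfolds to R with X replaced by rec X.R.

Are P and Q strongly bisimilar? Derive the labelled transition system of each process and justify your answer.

P's transition system — 4 states:
  u0 = a.a.d.0 has moves --a--▸ u1
  u1 = a.d.0 has moves --a--▸ u2
  u2 = d.0 has moves --d--▸ u3
  u3 = 0 has moves deadlocked
Q's transition system — 4 states:
  v0 = a.a.b.0 has moves --a--▸ v1
  v1 = a.b.0 has moves --a--▸ v2
  v2 = b.0 has moves --b--▸ v3
  v3 = 0 has moves deadlocked
Coarsest stable partition (strong bisimilarity classes):
  B0 = {u0}
  B1 = {u1}
  B2 = {u2}
  B3 = {u3, v3}
  B4 = {v0}
  B5 = {v1}
  B6 = {v2}
u0 ∈ B0, v0 ∈ B4 → different blocks

not bisimilar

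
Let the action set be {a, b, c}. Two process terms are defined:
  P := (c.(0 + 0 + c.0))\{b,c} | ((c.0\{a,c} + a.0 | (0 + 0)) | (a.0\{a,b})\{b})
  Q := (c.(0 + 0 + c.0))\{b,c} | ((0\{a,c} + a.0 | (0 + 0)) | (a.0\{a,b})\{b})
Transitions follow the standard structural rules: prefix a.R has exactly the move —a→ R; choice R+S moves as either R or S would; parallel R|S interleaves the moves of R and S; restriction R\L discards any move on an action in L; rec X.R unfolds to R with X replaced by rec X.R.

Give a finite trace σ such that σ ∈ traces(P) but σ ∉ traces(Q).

LTS(P): 6 reachable states
  m0 = (c.(0 + 0 + c.0))\{b,c} | ((c.0\{a,c} + a.0 | (0 + 0)) | (a.0\{a,b})\{b}) :: --a--▸ m1, --a--▸ m2, --c--▸ m3
  m1 = (c.(0 + 0 + c.0))\{b,c} | ((c.0\{a,c} + a.0 | (0 + 0)) | 0\{a,b}\{b}) :: --a--▸ m4, --c--▸ m5
  m2 = (c.(0 + 0 + c.0))\{b,c} | (0 | (0 + 0) | (a.0\{a,b})\{b}) :: --a--▸ m4
  m3 = (c.(0 + 0 + c.0))\{b,c} | (0\{a,c} | (a.0\{a,b})\{b}) :: --a--▸ m5
  m4 = (c.(0 + 0 + c.0))\{b,c} | (0 | (0 + 0) | 0\{a,b}\{b}) :: stopped
  m5 = (c.(0 + 0 + c.0))\{b,c} | (0\{a,c} | 0\{a,b}\{b}) :: stopped
LTS(Q): 4 reachable states
  n0 = (c.(0 + 0 + c.0))\{b,c} | ((0\{a,c} + a.0 | (0 + 0)) | (a.0\{a,b})\{b}) :: --a--▸ n1, --a--▸ n2
  n1 = (c.(0 + 0 + c.0))\{b,c} | ((0\{a,c} + a.0 | (0 + 0)) | 0\{a,b}\{b}) :: --a--▸ n3
  n2 = (c.(0 + 0 + c.0))\{b,c} | (0 | (0 + 0) | (a.0\{a,b})\{b}) :: --a--▸ n3
  n3 = (c.(0 + 0 + c.0))\{b,c} | (0 | (0 + 0) | 0\{a,b}\{b}) :: stopped
Run σ = ⟨c⟩ on P: start {m0}
  [1] c ⇒ {m3}
  — P admits the full trace.
Run σ = ⟨c⟩ on Q: start {n0}
  [1] c ⇒ ∅ (Q stuck)

c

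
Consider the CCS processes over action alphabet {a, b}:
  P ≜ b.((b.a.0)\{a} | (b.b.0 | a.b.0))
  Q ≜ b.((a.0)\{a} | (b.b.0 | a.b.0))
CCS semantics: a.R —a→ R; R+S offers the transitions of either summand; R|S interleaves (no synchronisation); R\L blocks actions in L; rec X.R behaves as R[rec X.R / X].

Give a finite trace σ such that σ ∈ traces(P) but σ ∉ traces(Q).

bbbb

P's transition system — 19 states:
  p0 = b.((b.a.0)\{a} | (b.b.0 | a.b.0)) → —b→ p1
  p1 = (b.a.0)\{a} | (b.b.0 | a.b.0) → —a→ p2, —b→ p3, —b→ p4
  p2 = (b.a.0)\{a} | (b.b.0 | b.0) → —b→ p5, —b→ p6, —b→ p7
  p3 = (a.0)\{a} | (b.b.0 | a.b.0) → —a→ p5, —b→ p8
  p4 = (b.a.0)\{a} | (b.0 | a.b.0) → —a→ p6, —b→ p8, —b→ p9
  p5 = (a.0)\{a} | (b.b.0 | b.0) → —b→ p10, —b→ p11
  p6 = (b.a.0)\{a} | (b.0 | b.0) → —b→ p10, —b→ p12, —b→ p13
  p7 = (b.a.0)\{a} | (b.b.0 | 0) → —b→ p11, —b→ p13
  p8 = (a.0)\{a} | (b.0 | a.b.0) → —a→ p10, —b→ p14
  p9 = (b.a.0)\{a} | (0 | a.b.0) → —a→ p12, —b→ p14
  p10 = (a.0)\{a} | (b.0 | b.0) → —b→ p15, —b→ p16
  p11 = (a.0)\{a} | (b.b.0 | 0) → —b→ p16
  p12 = (b.a.0)\{a} | (0 | b.0) → —b→ p15, —b→ p17
  p13 = (b.a.0)\{a} | (b.0 | 0) → —b→ p16, —b→ p17
  p14 = (a.0)\{a} | (0 | a.b.0) → —a→ p15
  p15 = (a.0)\{a} | (0 | b.0) → —b→ p18
  p16 = (a.0)\{a} | (b.0 | 0) → —b→ p18
  p17 = (b.a.0)\{a} | (0 | 0) → —b→ p18
  p18 = (a.0)\{a} | (0 | 0) → (no moves)
Q's transition system — 10 states:
  q0 = b.((a.0)\{a} | (b.b.0 | a.b.0)) → —b→ q1
  q1 = (a.0)\{a} | (b.b.0 | a.b.0) → —a→ q2, —b→ q3
  q2 = (a.0)\{a} | (b.b.0 | b.0) → —b→ q4, —b→ q5
  q3 = (a.0)\{a} | (b.0 | a.b.0) → —a→ q4, —b→ q6
  q4 = (a.0)\{a} | (b.0 | b.0) → —b→ q7, —b→ q8
  q5 = (a.0)\{a} | (b.b.0 | 0) → —b→ q8
  q6 = (a.0)\{a} | (0 | a.b.0) → —a→ q7
  q7 = (a.0)\{a} | (0 | b.0) → —b→ q9
  q8 = (a.0)\{a} | (b.0 | 0) → —b→ q9
  q9 = (a.0)\{a} | (0 | 0) → (no moves)
Trace ⟨bbbb⟩ through P, begin at {p0}:
  [1] b ⇒ {p1}
  [2] b ⇒ {p3, p4}
  [3] b ⇒ {p8, p9}
  [4] b ⇒ {p14}
  — P admits the full trace.
Trace ⟨bbbb⟩ through Q, begin at {q0}:
  [1] b ⇒ {q1}
  [2] b ⇒ {q3}
  [3] b ⇒ {q6}
  [4] b ⇒ ∅ (Q stuck)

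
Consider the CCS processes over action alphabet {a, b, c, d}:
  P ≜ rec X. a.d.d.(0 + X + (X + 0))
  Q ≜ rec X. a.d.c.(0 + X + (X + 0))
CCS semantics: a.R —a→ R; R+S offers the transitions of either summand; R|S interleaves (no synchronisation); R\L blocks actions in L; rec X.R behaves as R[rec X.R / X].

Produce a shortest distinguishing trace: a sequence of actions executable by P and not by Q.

add

LTS(P): 4 reachable states
  u0 = rec X. a.d.d.(0 + X + (X + 0)) ⊢ --a--▸ u1
  u1 = d.d.(0 + (rec X. a.d.d.(0 + X + (X + 0))) + ((rec X. a.d.d.(0 + X + (X + 0))) + 0)) ⊢ --d--▸ u2
  u2 = d.(0 + (rec X. a.d.d.(0 + X + (X + 0))) + ((rec X. a.d.d.(0 + X + (X + 0))) + 0)) ⊢ --d--▸ u3
  u3 = 0 + (rec X. a.d.d.(0 + X + (X + 0))) + ((rec X. a.d.d.(0 + X + (X + 0))) + 0) ⊢ --a--▸ u1
LTS(Q): 4 reachable states
  v0 = rec X. a.d.c.(0 + X + (X + 0)) ⊢ --a--▸ v1
  v1 = d.c.(0 + (rec X. a.d.c.(0 + X + (X + 0))) + ((rec X. a.d.c.(0 + X + (X + 0))) + 0)) ⊢ --d--▸ v2
  v2 = c.(0 + (rec X. a.d.c.(0 + X + (X + 0))) + ((rec X. a.d.c.(0 + X + (X + 0))) + 0)) ⊢ --c--▸ v3
  v3 = 0 + (rec X. a.d.c.(0 + X + (X + 0))) + ((rec X. a.d.c.(0 + X + (X + 0))) + 0) ⊢ --a--▸ v1
Trace ⟨add⟩ through P, begin at {u0}:
  after a @ step 1: {u1}
  after d @ step 2: {u2}
  after d @ step 3: {u3}
  P completes σ.
Trace ⟨add⟩ through Q, begin at {v0}:
  after a @ step 1: {v1}
  after d @ step 2: {v2}
  after d @ step 3: ∅ (Q stuck)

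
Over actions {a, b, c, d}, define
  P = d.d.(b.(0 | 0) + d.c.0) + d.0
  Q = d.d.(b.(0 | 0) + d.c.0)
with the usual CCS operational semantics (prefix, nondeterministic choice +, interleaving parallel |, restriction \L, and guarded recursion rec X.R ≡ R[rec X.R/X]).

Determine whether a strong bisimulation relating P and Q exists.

P ≁ Q

P's transition system — 6 states:
  p0 = d.d.(b.(0 | 0) + d.c.0) + d.0 | —d→ p1, —d→ p2
  p1 = 0 | ∅
  p2 = d.(b.(0 | 0) + d.c.0) | —d→ p3
  p3 = b.(0 | 0) + d.c.0 | —b→ p4, —d→ p5
  p4 = 0 | 0 | ∅
  p5 = c.0 | —c→ p1
Q's transition system — 6 states:
  q0 = d.d.(b.(0 | 0) + d.c.0) | —d→ q1
  q1 = d.(b.(0 | 0) + d.c.0) | —d→ q2
  q2 = b.(0 | 0) + d.c.0 | —b→ q3, —d→ q4
  q3 = 0 | 0 | ∅
  q4 = c.0 | —c→ q5
  q5 = 0 | ∅
Partition-refinement fixed point:
  B0 = {p0}
  B1 = {p1, p4, q3, q5}
  B2 = {p2, q1}
  B3 = {p3, q2}
  B4 = {p5, q4}
  B5 = {q0}
p0 ∈ B0, q0 ∈ B5 → different blocks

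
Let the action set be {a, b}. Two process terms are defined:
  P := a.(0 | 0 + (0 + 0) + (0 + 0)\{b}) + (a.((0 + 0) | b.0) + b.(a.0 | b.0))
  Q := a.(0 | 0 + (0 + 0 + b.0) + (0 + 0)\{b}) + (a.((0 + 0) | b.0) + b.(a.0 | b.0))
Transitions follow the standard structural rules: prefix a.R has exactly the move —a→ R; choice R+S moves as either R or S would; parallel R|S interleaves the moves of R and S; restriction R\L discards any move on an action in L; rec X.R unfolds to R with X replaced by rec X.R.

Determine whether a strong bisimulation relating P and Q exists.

P ≁ Q

P's transition system — 8 states:
  m0 = a.(0 | 0 + (0 + 0) + (0 + 0)\{b}) + (a.((0 + 0) | b.0) + b.(a.0 | b.0)) ⊢ ··a··> m1, ··a··> m2, ··b··> m3
  m1 = (0 + 0) | b.0 ⊢ ··b··> m4
  m2 = 0 | 0 + (0 + 0) + (0 + 0)\{b} ⊢ stopped
  m3 = a.0 | b.0 ⊢ ··a··> m5, ··b··> m6
  m4 = (0 + 0) | 0 ⊢ stopped
  m5 = 0 | b.0 ⊢ ··b··> m7
  m6 = a.0 | 0 ⊢ ··a··> m7
  m7 = 0 | 0 ⊢ stopped
Q's transition system — 9 states:
  n0 = a.(0 | 0 + (0 + 0 + b.0) + (0 + 0)\{b}) + (a.((0 + 0) | b.0) + b.(a.0 | b.0)) ⊢ ··a··> n1, ··a··> n2, ··b··> n3
  n1 = (0 + 0) | b.0 ⊢ ··b··> n4
  n2 = 0 | 0 + (0 + 0 + b.0) + (0 + 0)\{b} ⊢ ··b··> n5
  n3 = a.0 | b.0 ⊢ ··a··> n6, ··b··> n7
  n4 = (0 + 0) | 0 ⊢ stopped
  n5 = 0 ⊢ stopped
  n6 = 0 | b.0 ⊢ ··b··> n8
  n7 = a.0 | 0 ⊢ ··a··> n8
  n8 = 0 | 0 ⊢ stopped
Partition-refinement fixed point:
  B0 = {m0}
  B1 = {m1, m5, n1, n2, n6}
  B2 = {m2, m4, m7, n4, n5, n8}
  B3 = {m3, n3}
  B4 = {m6, n7}
  B5 = {n0}
m0 ∈ B0, n0 ∈ B5 → different blocks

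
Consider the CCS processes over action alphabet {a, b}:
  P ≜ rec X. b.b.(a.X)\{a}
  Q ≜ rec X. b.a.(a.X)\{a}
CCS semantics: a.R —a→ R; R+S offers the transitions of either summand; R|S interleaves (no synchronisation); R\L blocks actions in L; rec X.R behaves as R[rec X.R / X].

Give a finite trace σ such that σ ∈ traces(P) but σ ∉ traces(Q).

LTS(P): 3 reachable states
  s0 = rec X. b.b.(a.X)\{a} has moves -b-> s1
  s1 = b.(a.(rec X. b.b.(a.X)\{a}))\{a} has moves -b-> s2
  s2 = (a.(rec X. b.b.(a.X)\{a}))\{a} has moves deadlocked
LTS(Q): 3 reachable states
  t0 = rec X. b.a.(a.X)\{a} has moves -b-> t1
  t1 = a.(a.(rec X. b.a.(a.X)\{a}))\{a} has moves -a-> t2
  t2 = (a.(rec X. b.a.(a.X)\{a}))\{a} has moves deadlocked
Trace ⟨bb⟩ through P, begin at {s0}:
  step 1 (b): {s1}
  step 2 (b): {s2}
  — P admits the full trace.
Trace ⟨bb⟩ through Q, begin at {t0}:
  step 1 (b): {t1}
  step 2 (b): ∅ (Q stuck)

bb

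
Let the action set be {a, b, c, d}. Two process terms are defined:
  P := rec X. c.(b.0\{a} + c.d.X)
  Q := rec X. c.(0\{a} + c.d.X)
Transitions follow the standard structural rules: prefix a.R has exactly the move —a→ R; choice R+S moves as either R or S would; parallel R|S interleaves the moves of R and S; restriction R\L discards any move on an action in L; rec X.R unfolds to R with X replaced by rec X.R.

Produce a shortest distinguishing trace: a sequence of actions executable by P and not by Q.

Reachable graph of P (4 states):
  m0 = rec X. c.(b.0\{a} + c.d.X) :: -c-> m1
  m1 = b.0\{a} + c.d.(rec X. c.(b.0\{a} + c.d.X)) :: -b-> m2, -c-> m3
  m2 = 0\{a} :: deadlocked
  m3 = d.(rec X. c.(b.0\{a} + c.d.X)) :: -d-> m0
Reachable graph of Q (3 states):
  n0 = rec X. c.(0\{a} + c.d.X) :: -c-> n1
  n1 = 0\{a} + c.d.(rec X. c.(0\{a} + c.d.X)) :: -c-> n2
  n2 = d.(rec X. c.(0\{a} + c.d.X)) :: -d-> n0
Run σ = ⟨cb⟩ on P: start {m0}
  step 1 (c): {m1}
  step 2 (b): {m2}
  ✓ P
Run σ = ⟨cb⟩ on Q: start {n0}
  step 1 (c): {n1}
  step 2 (b): ∅ (Q stuck)

cb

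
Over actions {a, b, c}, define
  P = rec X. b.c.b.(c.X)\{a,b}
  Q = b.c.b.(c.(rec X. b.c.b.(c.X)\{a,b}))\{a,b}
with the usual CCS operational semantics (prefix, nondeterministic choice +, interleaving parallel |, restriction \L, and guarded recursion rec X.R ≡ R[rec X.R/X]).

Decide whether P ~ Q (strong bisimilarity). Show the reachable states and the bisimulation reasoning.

YES

P's transition system — 5 states:
  m0 = rec X. b.c.b.(c.X)\{a,b} ⊢ =b=> m1
  m1 = c.b.(c.(rec X. b.c.b.(c.X)\{a,b}))\{a,b} ⊢ =c=> m2
  m2 = b.(c.(rec X. b.c.b.(c.X)\{a,b}))\{a,b} ⊢ =b=> m3
  m3 = (c.(rec X. b.c.b.(c.X)\{a,b}))\{a,b} ⊢ =c=> m4
  m4 = (rec X. b.c.b.(c.X)\{a,b})\{a,b} ⊢ deadlocked
Q's transition system — 5 states:
  n0 = b.c.b.(c.(rec X. b.c.b.(c.X)\{a,b}))\{a,b} ⊢ =b=> n1
  n1 = c.b.(c.(rec X. b.c.b.(c.X)\{a,b}))\{a,b} ⊢ =c=> n2
  n2 = b.(c.(rec X. b.c.b.(c.X)\{a,b}))\{a,b} ⊢ =b=> n3
  n3 = (c.(rec X. b.c.b.(c.X)\{a,b}))\{a,b} ⊢ =c=> n4
  n4 = (rec X. b.c.b.(c.X)\{a,b})\{a,b} ⊢ deadlocked
Coarsest stable partition (strong bisimilarity classes):
  B0 = {m0, n0}
  B1 = {m1, n1}
  B2 = {m2, n2}
  B3 = {m3, n3}
  B4 = {m4, n4}
m0 ∈ B0, n0 ∈ B0 → same block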